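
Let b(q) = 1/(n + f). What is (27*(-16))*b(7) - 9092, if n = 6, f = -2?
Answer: -9200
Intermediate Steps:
b(q) = ¼ (b(q) = 1/(6 - 2) = 1/4 = ¼)
(27*(-16))*b(7) - 9092 = (27*(-16))*(¼) - 9092 = -432*¼ - 9092 = -108 - 9092 = -9200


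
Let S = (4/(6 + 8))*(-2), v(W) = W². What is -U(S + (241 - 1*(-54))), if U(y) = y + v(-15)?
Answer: -3636/7 ≈ -519.43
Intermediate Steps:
S = -4/7 (S = (4/14)*(-2) = (4*(1/14))*(-2) = (2/7)*(-2) = -4/7 ≈ -0.57143)
U(y) = 225 + y (U(y) = y + (-15)² = y + 225 = 225 + y)
-U(S + (241 - 1*(-54))) = -(225 + (-4/7 + (241 - 1*(-54)))) = -(225 + (-4/7 + (241 + 54))) = -(225 + (-4/7 + 295)) = -(225 + 2061/7) = -1*3636/7 = -3636/7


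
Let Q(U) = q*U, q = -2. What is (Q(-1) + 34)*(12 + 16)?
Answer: 1008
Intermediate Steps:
Q(U) = -2*U
(Q(-1) + 34)*(12 + 16) = (-2*(-1) + 34)*(12 + 16) = (2 + 34)*28 = 36*28 = 1008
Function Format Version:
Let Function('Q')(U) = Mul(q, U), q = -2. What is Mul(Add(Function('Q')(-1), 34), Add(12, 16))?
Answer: 1008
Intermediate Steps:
Function('Q')(U) = Mul(-2, U)
Mul(Add(Function('Q')(-1), 34), Add(12, 16)) = Mul(Add(Mul(-2, -1), 34), Add(12, 16)) = Mul(Add(2, 34), 28) = Mul(36, 28) = 1008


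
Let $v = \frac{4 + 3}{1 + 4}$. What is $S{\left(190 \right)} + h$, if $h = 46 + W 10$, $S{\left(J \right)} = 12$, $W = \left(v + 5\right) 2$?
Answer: $186$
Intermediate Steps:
$v = \frac{7}{5} \approx 1.4$
$W = \frac{64}{5}$ ($W = \left(\frac{7}{5} + 5\right) 2 = \frac{32}{5} \cdot 2 = \frac{64}{5} \approx 12.8$)
$h = 174$ ($h = 46 + \frac{64}{5} \cdot 10 = 46 + 128 = 174$)
$S{\left(190 \right)} + h = 12 + 174 = 186$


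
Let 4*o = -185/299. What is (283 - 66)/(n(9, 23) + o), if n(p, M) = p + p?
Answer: 37076/3049 ≈ 12.160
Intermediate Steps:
o = -185/1196 (o = (-185/299)/4 = (-185*1/299)/4 = (¼)*(-185/299) = -185/1196 ≈ -0.15468)
n(p, M) = 2*p
(283 - 66)/(n(9, 23) + o) = (283 - 66)/(2*9 - 185/1196) = 217/(18 - 185/1196) = 217/(21343/1196) = 217*(1196/21343) = 37076/3049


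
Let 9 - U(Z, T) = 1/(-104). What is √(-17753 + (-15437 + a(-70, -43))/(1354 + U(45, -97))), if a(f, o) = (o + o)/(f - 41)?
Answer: I*√488671125713797721/5244861 ≈ 133.28*I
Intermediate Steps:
U(Z, T) = 937/104 (U(Z, T) = 9 - 1/(-104) = 9 - 1*(-1/104) = 9 + 1/104 = 937/104)
a(f, o) = 2*o/(-41 + f) (a(f, o) = (2*o)/(-41 + f) = 2*o/(-41 + f))
√(-17753 + (-15437 + a(-70, -43))/(1354 + U(45, -97))) = √(-17753 + (-15437 + 2*(-43)/(-41 - 70))/(1354 + 937/104)) = √(-17753 + (-15437 + 2*(-43)/(-111))/(141753/104)) = √(-17753 + (-15437 + 2*(-43)*(-1/111))*(104/141753)) = √(-17753 + (-15437 + 86/111)*(104/141753)) = √(-17753 - 1713421/111*104/141753) = √(-17753 - 178195784/15734583) = √(-279514247783/15734583) = I*√488671125713797721/5244861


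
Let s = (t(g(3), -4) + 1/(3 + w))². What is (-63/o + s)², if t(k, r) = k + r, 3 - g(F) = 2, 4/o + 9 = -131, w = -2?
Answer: 4879681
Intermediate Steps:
o = -1/35 (o = 4/(-9 - 131) = 4/(-140) = 4*(-1/140) = -1/35 ≈ -0.028571)
g(F) = 1 (g(F) = 3 - 1*2 = 3 - 2 = 1)
s = 4 (s = ((1 - 4) + 1/(3 - 2))² = (-3 + 1/1)² = (-3 + 1)² = (-2)² = 4)
(-63/o + s)² = (-63/(-1/35) + 4)² = (-63*(-35) + 4)² = (2205 + 4)² = 2209² = 4879681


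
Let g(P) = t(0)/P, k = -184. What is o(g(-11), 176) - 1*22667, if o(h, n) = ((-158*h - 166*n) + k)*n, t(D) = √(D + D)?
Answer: -5197067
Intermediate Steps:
t(D) = √2*√D (t(D) = √(2*D) = √2*√D)
g(P) = 0 (g(P) = (√2*√0)/P = (√2*0)/P = 0/P = 0)
o(h, n) = n*(-184 - 166*n - 158*h) (o(h, n) = ((-158*h - 166*n) - 184)*n = ((-166*n - 158*h) - 184)*n = (-184 - 166*n - 158*h)*n = n*(-184 - 166*n - 158*h))
o(g(-11), 176) - 1*22667 = -2*176*(92 + 79*0 + 83*176) - 1*22667 = -2*176*(92 + 0 + 14608) - 22667 = -2*176*14700 - 22667 = -5174400 - 22667 = -5197067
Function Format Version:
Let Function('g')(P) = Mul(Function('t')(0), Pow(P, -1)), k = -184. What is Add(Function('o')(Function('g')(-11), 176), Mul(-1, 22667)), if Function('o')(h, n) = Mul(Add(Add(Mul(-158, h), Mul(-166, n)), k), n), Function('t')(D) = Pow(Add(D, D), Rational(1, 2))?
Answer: -5197067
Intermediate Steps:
Function('t')(D) = Mul(Pow(2, Rational(1, 2)), Pow(D, Rational(1, 2))) (Function('t')(D) = Pow(Mul(2, D), Rational(1, 2)) = Mul(Pow(2, Rational(1, 2)), Pow(D, Rational(1, 2))))
Function('g')(P) = 0 (Function('g')(P) = Mul(Mul(Pow(2, Rational(1, 2)), Pow(0, Rational(1, 2))), Pow(P, -1)) = Mul(Mul(Pow(2, Rational(1, 2)), 0), Pow(P, -1)) = Mul(0, Pow(P, -1)) = 0)
Function('o')(h, n) = Mul(n, Add(-184, Mul(-166, n), Mul(-158, h))) (Function('o')(h, n) = Mul(Add(Add(Mul(-158, h), Mul(-166, n)), -184), n) = Mul(Add(Add(Mul(-166, n), Mul(-158, h)), -184), n) = Mul(Add(-184, Mul(-166, n), Mul(-158, h)), n) = Mul(n, Add(-184, Mul(-166, n), Mul(-158, h))))
Add(Function('o')(Function('g')(-11), 176), Mul(-1, 22667)) = Add(Mul(-2, 176, Add(92, Mul(79, 0), Mul(83, 176))), Mul(-1, 22667)) = Add(Mul(-2, 176, Add(92, 0, 14608)), -22667) = Add(Mul(-2, 176, 14700), -22667) = Add(-5174400, -22667) = -5197067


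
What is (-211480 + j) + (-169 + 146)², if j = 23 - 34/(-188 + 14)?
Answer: -18350719/87 ≈ -2.1093e+5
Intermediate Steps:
j = 2018/87 (j = 23 - 34/(-174) = 23 - 34*(-1/174) = 23 + 17/87 = 2018/87 ≈ 23.195)
(-211480 + j) + (-169 + 146)² = (-211480 + 2018/87) + (-169 + 146)² = -18396742/87 + (-23)² = -18396742/87 + 529 = -18350719/87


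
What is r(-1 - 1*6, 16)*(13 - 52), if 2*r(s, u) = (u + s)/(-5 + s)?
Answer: 117/8 ≈ 14.625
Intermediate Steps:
r(s, u) = (s + u)/(2*(-5 + s)) (r(s, u) = ((u + s)/(-5 + s))/2 = ((s + u)/(-5 + s))/2 = (s + u)/(2*(-5 + s)))
r(-1 - 1*6, 16)*(13 - 52) = (((-1 - 1*6) + 16)/(2*(-5 + (-1 - 1*6))))*(13 - 52) = (((-1 - 6) + 16)/(2*(-5 + (-1 - 6))))*(-39) = ((-7 + 16)/(2*(-5 - 7)))*(-39) = ((½)*9/(-12))*(-39) = ((½)*(-1/12)*9)*(-39) = -3/8*(-39) = 117/8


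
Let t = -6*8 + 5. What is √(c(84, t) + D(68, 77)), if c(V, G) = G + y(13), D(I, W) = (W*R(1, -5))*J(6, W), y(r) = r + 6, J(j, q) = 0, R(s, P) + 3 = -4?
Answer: 2*I*√6 ≈ 4.899*I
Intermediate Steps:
R(s, P) = -7 (R(s, P) = -3 - 4 = -7)
y(r) = 6 + r
t = -43 (t = -48 + 5 = -43)
D(I, W) = 0 (D(I, W) = (W*(-7))*0 = -7*W*0 = 0)
c(V, G) = 19 + G (c(V, G) = G + (6 + 13) = G + 19 = 19 + G)
√(c(84, t) + D(68, 77)) = √((19 - 43) + 0) = √(-24 + 0) = √(-24) = 2*I*√6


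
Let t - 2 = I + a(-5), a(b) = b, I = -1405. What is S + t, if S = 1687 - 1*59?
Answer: 220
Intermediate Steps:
t = -1408 (t = 2 + (-1405 - 5) = 2 - 1410 = -1408)
S = 1628 (S = 1687 - 59 = 1628)
S + t = 1628 - 1408 = 220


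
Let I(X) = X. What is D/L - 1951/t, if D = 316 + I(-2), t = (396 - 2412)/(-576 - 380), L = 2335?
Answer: -1088626559/1176840 ≈ -925.04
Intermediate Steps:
t = 504/239 (t = -2016/(-956) = -2016*(-1/956) = 504/239 ≈ 2.1088)
D = 314 (D = 316 - 2 = 314)
D/L - 1951/t = 314/2335 - 1951/504/239 = 314*(1/2335) - 1951*239/504 = 314/2335 - 466289/504 = -1088626559/1176840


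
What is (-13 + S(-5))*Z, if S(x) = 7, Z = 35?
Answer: -210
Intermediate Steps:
(-13 + S(-5))*Z = (-13 + 7)*35 = -6*35 = -210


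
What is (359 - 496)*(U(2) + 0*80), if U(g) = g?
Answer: -274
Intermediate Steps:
(359 - 496)*(U(2) + 0*80) = (359 - 496)*(2 + 0*80) = -137*(2 + 0) = -137*2 = -274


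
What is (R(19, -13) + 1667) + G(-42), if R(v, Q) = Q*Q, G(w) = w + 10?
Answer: 1804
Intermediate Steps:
G(w) = 10 + w
R(v, Q) = Q**2
(R(19, -13) + 1667) + G(-42) = ((-13)**2 + 1667) + (10 - 42) = (169 + 1667) - 32 = 1836 - 32 = 1804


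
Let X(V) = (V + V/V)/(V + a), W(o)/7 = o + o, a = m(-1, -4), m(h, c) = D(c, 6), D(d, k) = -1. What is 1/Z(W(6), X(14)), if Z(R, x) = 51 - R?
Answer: -1/33 ≈ -0.030303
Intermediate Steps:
m(h, c) = -1
a = -1
W(o) = 14*o (W(o) = 7*(o + o) = 7*(2*o) = 14*o)
X(V) = (1 + V)/(-1 + V) (X(V) = (V + V/V)/(V - 1) = (V + 1)/(-1 + V) = (1 + V)/(-1 + V))
1/Z(W(6), X(14)) = 1/(51 - 14*6) = 1/(51 - 1*84) = 1/(51 - 84) = 1/(-33) = -1/33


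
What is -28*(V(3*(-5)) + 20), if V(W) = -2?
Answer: -504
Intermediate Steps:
-28*(V(3*(-5)) + 20) = -28*(-2 + 20) = -28*18 = -504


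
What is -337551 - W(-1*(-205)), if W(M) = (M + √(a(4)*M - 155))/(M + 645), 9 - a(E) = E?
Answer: -57383711/170 - √870/850 ≈ -3.3755e+5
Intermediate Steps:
a(E) = 9 - E
W(M) = (M + √(-155 + 5*M))/(645 + M) (W(M) = (M + √((9 - 1*4)*M - 155))/(M + 645) = (M + √((9 - 4)*M - 155))/(645 + M) = (M + √(5*M - 155))/(645 + M) = (M + √(-155 + 5*M))/(645 + M))
-337551 - W(-1*(-205)) = -337551 - (-1*(-205) + √(-155 + 5*(-1*(-205))))/(645 - 1*(-205)) = -337551 - (205 + √(-155 + 5*205))/(645 + 205) = -337551 - (205 + √(-155 + 1025))/850 = -337551 - (205 + √870)/850 = -337551 - (41/170 + √870/850) = -337551 + (-41/170 - √870/850) = -57383711/170 - √870/850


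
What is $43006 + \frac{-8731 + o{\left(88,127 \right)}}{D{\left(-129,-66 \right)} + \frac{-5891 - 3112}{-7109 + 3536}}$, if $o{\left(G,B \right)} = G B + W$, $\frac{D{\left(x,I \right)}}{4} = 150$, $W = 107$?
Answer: $\frac{30864188038}{717601} \approx 43010.0$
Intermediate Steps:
$D{\left(x,I \right)} = 600$ ($D{\left(x,I \right)} = 4 \cdot 150 = 600$)
$o{\left(G,B \right)} = 107 + B G$ ($o{\left(G,B \right)} = G B + 107 = B G + 107 = 107 + B G$)
$43006 + \frac{-8731 + o{\left(88,127 \right)}}{D{\left(-129,-66 \right)} + \frac{-5891 - 3112}{-7109 + 3536}} = 43006 + \frac{-8731 + \left(107 + 127 \cdot 88\right)}{600 + \frac{-5891 - 3112}{-7109 + 3536}} = 43006 + \frac{-8731 + \left(107 + 11176\right)}{600 - \frac{9003}{-3573}} = 43006 + \frac{-8731 + 11283}{600 - - \frac{3001}{1191}} = 43006 + \frac{2552}{600 + \frac{3001}{1191}} = 43006 + \frac{2552}{\frac{717601}{1191}} = 43006 + 2552 \cdot \frac{1191}{717601} = 43006 + \frac{3039432}{717601} = \frac{30864188038}{717601}$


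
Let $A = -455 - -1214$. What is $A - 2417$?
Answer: $-1658$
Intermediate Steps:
$A = 759$ ($A = -455 + 1214 = 759$)
$A - 2417 = 759 - 2417 = -1658$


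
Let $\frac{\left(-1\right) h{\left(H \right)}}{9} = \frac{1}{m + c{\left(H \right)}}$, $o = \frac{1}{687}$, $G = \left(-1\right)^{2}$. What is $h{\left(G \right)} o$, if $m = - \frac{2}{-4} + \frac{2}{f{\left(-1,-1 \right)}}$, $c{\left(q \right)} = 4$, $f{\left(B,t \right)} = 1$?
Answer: $- \frac{6}{2977} \approx -0.0020155$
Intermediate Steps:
$G = 1$
$m = \frac{5}{2}$ ($m = - \frac{2}{-4} + \frac{2}{1} = \left(-2\right) \left(- \frac{1}{4}\right) + 2 \cdot 1 = \frac{1}{2} + 2 = \frac{5}{2} \approx 2.5$)
$o = \frac{1}{687} \approx 0.0014556$
$h{\left(H \right)} = - \frac{18}{13}$ ($h{\left(H \right)} = - \frac{9}{\frac{5}{2} + 4} = - \frac{9}{\frac{13}{2}} = \left(-9\right) \frac{2}{13} = - \frac{18}{13}$)
$h{\left(G \right)} o = \left(- \frac{18}{13}\right) \frac{1}{687} = - \frac{6}{2977}$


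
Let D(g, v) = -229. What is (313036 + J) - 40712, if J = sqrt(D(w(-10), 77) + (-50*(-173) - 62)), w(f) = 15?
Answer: 272324 + sqrt(8359) ≈ 2.7242e+5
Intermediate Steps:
J = sqrt(8359) (J = sqrt(-229 + (-50*(-173) - 62)) = sqrt(-229 + (8650 - 62)) = sqrt(-229 + 8588) = sqrt(8359) ≈ 91.428)
(313036 + J) - 40712 = (313036 + sqrt(8359)) - 40712 = 272324 + sqrt(8359)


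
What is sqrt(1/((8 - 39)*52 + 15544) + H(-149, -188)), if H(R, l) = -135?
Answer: I*sqrt(80875217)/774 ≈ 11.619*I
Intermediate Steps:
sqrt(1/((8 - 39)*52 + 15544) + H(-149, -188)) = sqrt(1/((8 - 39)*52 + 15544) - 135) = sqrt(1/(-31*52 + 15544) - 135) = sqrt(1/(-1612 + 15544) - 135) = sqrt(1/13932 - 135) = sqrt(-1880819/13932) = I*sqrt(80875217)/774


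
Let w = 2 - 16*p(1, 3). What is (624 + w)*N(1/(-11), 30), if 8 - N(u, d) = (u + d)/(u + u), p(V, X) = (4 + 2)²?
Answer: 8625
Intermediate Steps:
p(V, X) = 36 (p(V, X) = 6² = 36)
N(u, d) = 8 - (d + u)/(2*u) (N(u, d) = 8 - (u + d)/(u + u) = 8 - (d + u)/(2*u))
w = -574 (w = 2 - 16*36 = 2 - 576 = -574)
(624 + w)*N(1/(-11), 30) = (624 - 574)*((-1*30 + 15/(-11))/(2*(1/(-11)))) = 50*((-30 + 15*(-1/11))/(2*(-1/11))) = 50*((½)*(-11)*(-30 - 15/11)) = 50*((½)*(-11)*(-345/11)) = 50*(345/2) = 8625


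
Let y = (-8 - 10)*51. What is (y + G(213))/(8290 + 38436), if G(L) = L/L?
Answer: -917/46726 ≈ -0.019625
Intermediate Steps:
y = -918 (y = -18*51 = -918)
G(L) = 1
(y + G(213))/(8290 + 38436) = (-918 + 1)/(8290 + 38436) = -917/46726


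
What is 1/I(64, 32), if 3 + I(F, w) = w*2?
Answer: 1/61 ≈ 0.016393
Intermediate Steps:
I(F, w) = -3 + 2*w (I(F, w) = -3 + w*2 = -3 + 2*w)
1/I(64, 32) = 1/(-3 + 2*32) = 1/(-3 + 64) = 1/61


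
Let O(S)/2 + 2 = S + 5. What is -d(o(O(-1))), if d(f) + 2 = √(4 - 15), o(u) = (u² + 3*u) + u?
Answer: 2 - I*√11 ≈ 2.0 - 3.3166*I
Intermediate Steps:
O(S) = 6 + 2*S (O(S) = -4 + 2*(S + 5) = -4 + 2*(5 + S) = -4 + (10 + 2*S) = 6 + 2*S)
o(u) = u² + 4*u
d(f) = -2 + I*√11 (d(f) = -2 + √(4 - 15) = -2 + √(-11) = -2 + I*√11)
-d(o(O(-1))) = -(-2 + I*√11) = 2 - I*√11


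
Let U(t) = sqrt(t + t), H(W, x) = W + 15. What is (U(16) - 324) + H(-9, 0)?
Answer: -318 + 4*sqrt(2) ≈ -312.34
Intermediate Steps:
H(W, x) = 15 + W
U(t) = sqrt(2)*sqrt(t) (U(t) = sqrt(2*t) = sqrt(2)*sqrt(t))
(U(16) - 324) + H(-9, 0) = (sqrt(2)*sqrt(16) - 324) + (15 - 9) = (sqrt(2)*4 - 324) + 6 = (4*sqrt(2) - 324) + 6 = (-324 + 4*sqrt(2)) + 6 = -318 + 4*sqrt(2)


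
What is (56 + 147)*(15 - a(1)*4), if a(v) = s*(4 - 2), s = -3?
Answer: 7917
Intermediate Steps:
a(v) = -6 (a(v) = -3*(4 - 2) = -3*2 = -6)
(56 + 147)*(15 - a(1)*4) = (56 + 147)*(15 - (-6)*4) = 203*(15 - 1*(-24)) = 203*(15 + 24) = 203*39 = 7917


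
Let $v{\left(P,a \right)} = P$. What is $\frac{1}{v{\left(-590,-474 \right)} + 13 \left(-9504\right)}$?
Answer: $- \frac{1}{124142} \approx -8.0553 \cdot 10^{-6}$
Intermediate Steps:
$\frac{1}{v{\left(-590,-474 \right)} + 13 \left(-9504\right)} = \frac{1}{-590 + 13 \left(-9504\right)} = \frac{1}{-590 - 123552} = \frac{1}{-124142} = - \frac{1}{124142}$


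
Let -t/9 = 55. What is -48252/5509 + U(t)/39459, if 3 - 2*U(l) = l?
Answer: -90600187/10351411 ≈ -8.7524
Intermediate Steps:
t = -495 (t = -9*55 = -495)
U(l) = 3/2 - l/2
-48252/5509 + U(t)/39459 = -48252/5509 + (3/2 - 1/2*(-495))/39459 = -48252*1/5509 + (3/2 + 495/2)*(1/39459) = -48252/5509 + 249*(1/39459) = -48252/5509 + 83/13153 = -90600187/10351411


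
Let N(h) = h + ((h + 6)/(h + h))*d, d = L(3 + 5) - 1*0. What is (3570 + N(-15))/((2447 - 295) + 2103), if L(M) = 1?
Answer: 35553/42550 ≈ 0.83556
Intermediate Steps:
d = 1 (d = 1 - 1*0 = 1 + 0 = 1)
N(h) = h + (6 + h)/(2*h) (N(h) = h + ((h + 6)/(h + h))*1 = h + ((6 + h)/((2*h)))*1 = h + ((6 + h)*(1/(2*h)))*1 = h + ((6 + h)/(2*h))*1 = h + (6 + h)/(2*h))
(3570 + N(-15))/((2447 - 295) + 2103) = (3570 + (1/2 - 15 + 3/(-15)))/((2447 - 295) + 2103) = (3570 + (1/2 - 15 + 3*(-1/15)))/(2152 + 2103) = (3570 + (1/2 - 15 - 1/5))/4255 = (3570 - 147/10)*(1/4255) = (35553/10)*(1/4255) = 35553/42550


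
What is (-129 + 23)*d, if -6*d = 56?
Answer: 2968/3 ≈ 989.33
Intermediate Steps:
d = -28/3 (d = -1/6*56 = -28/3 ≈ -9.3333)
(-129 + 23)*d = (-129 + 23)*(-28/3) = -106*(-28/3) = 2968/3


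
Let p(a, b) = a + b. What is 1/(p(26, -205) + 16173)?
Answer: 1/15994 ≈ 6.2523e-5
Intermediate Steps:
1/(p(26, -205) + 16173) = 1/((26 - 205) + 16173) = 1/(-179 + 16173) = 1/15994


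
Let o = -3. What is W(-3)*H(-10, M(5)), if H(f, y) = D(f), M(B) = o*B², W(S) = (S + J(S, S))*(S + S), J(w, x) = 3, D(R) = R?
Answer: 0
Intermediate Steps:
W(S) = 2*S*(3 + S) (W(S) = (S + 3)*(S + S) = (3 + S)*(2*S) = 2*S*(3 + S))
M(B) = -3*B²
H(f, y) = f
W(-3)*H(-10, M(5)) = (2*(-3)*(3 - 3))*(-10) = (2*(-3)*0)*(-10) = 0*(-10) = 0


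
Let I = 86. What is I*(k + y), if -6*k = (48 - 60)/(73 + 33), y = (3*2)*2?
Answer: 54782/53 ≈ 1033.6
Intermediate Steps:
y = 12 (y = 6*2 = 12)
k = 1/53 (k = -(48 - 60)/(6*(73 + 33)) = -(-2)/106 = -1/6*(-6/53) = 1/53 ≈ 0.018868)
I*(k + y) = 86*(1/53 + 12) = 86*(637/53) = 54782/53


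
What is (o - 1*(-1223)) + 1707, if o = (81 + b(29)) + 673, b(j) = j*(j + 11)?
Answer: 4844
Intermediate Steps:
b(j) = j*(11 + j)
o = 1914 (o = (81 + 29*(11 + 29)) + 673 = (81 + 29*40) + 673 = (81 + 1160) + 673 = 1241 + 673 = 1914)
(o - 1*(-1223)) + 1707 = (1914 - 1*(-1223)) + 1707 = (1914 + 1223) + 1707 = 3137 + 1707 = 4844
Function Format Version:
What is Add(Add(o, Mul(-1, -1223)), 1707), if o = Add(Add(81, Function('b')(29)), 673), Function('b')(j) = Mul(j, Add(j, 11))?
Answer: 4844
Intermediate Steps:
Function('b')(j) = Mul(j, Add(11, j))
o = 1914 (o = Add(Add(81, Mul(29, Add(11, 29))), 673) = Add(Add(81, Mul(29, 40)), 673) = Add(Add(81, 1160), 673) = Add(1241, 673) = 1914)
Add(Add(o, Mul(-1, -1223)), 1707) = Add(Add(1914, Mul(-1, -1223)), 1707) = Add(Add(1914, 1223), 1707) = Add(3137, 1707) = 4844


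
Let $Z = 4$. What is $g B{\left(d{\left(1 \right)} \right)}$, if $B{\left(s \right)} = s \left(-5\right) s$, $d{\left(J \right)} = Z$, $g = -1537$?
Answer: $122960$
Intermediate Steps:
$d{\left(J \right)} = 4$
$B{\left(s \right)} = - 5 s^{2}$ ($B{\left(s \right)} = - 5 s s = - 5 s^{2}$)
$g B{\left(d{\left(1 \right)} \right)} = - 1537 \left(- 5 \cdot 4^{2}\right) = - 1537 \left(\left(-5\right) 16\right) = \left(-1537\right) \left(-80\right) = 122960$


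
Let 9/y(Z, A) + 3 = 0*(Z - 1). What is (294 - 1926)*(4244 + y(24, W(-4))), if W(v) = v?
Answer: -6921312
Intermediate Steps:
y(Z, A) = -3 (y(Z, A) = 9/(-3 + 0*(Z - 1)) = 9/(-3 + 0*(-1 + Z)) = 9/(-3 + 0) = 9/(-3) = 9*(-⅓) = -3)
(294 - 1926)*(4244 + y(24, W(-4))) = (294 - 1926)*(4244 - 3) = -1632*4241 = -6921312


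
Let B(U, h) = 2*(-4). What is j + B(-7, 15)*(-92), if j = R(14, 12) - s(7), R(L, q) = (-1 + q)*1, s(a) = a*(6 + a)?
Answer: 656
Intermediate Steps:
R(L, q) = -1 + q
B(U, h) = -8
j = -80 (j = (-1 + 12) - 7*(6 + 7) = 11 - 7*13 = 11 - 1*91 = 11 - 91 = -80)
j + B(-7, 15)*(-92) = -80 - 8*(-92) = -80 + 736 = 656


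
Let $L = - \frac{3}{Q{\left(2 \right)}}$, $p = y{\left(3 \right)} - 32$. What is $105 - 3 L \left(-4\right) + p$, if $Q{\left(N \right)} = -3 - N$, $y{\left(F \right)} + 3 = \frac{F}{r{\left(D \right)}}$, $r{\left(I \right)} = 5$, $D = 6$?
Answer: $\frac{3608}{5} \approx 721.6$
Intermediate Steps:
$y{\left(F \right)} = -3 + \frac{F}{5}$
$p = - \frac{172}{5}$ ($p = \left(-3 + \frac{1}{5} \cdot 3\right) - 32 = \left(-3 + \frac{3}{5}\right) - 32 = - \frac{12}{5} - 32 = - \frac{172}{5} \approx -34.4$)
$L = \frac{3}{5}$ ($L = - \frac{3}{-3 - 2} = - \frac{3}{-5} = \left(-3\right) \left(- \frac{1}{5}\right) = \frac{3}{5} \approx 0.6$)
$105 - 3 L \left(-4\right) + p = 105 \left(-3\right) \frac{3}{5} \left(-4\right) - \frac{172}{5} = 105 \left(\left(- \frac{9}{5}\right) \left(-4\right)\right) - \frac{172}{5} = 105 \cdot \frac{36}{5} - \frac{172}{5} = 756 - \frac{172}{5} = \frac{3608}{5}$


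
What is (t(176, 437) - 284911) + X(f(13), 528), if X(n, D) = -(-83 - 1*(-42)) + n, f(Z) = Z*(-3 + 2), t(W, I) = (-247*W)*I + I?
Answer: -19281710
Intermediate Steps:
t(W, I) = I - 247*I*W (t(W, I) = -247*I*W + I = I - 247*I*W)
f(Z) = -Z (f(Z) = Z*(-1) = -Z)
X(n, D) = 41 + n (X(n, D) = -(-83 + 42) + n = -1*(-41) + n = 41 + n)
(t(176, 437) - 284911) + X(f(13), 528) = (437*(1 - 247*176) - 284911) + (41 - 1*13) = (437*(1 - 43472) - 284911) + (41 - 13) = (437*(-43471) - 284911) + 28 = (-18996827 - 284911) + 28 = -19281738 + 28 = -19281710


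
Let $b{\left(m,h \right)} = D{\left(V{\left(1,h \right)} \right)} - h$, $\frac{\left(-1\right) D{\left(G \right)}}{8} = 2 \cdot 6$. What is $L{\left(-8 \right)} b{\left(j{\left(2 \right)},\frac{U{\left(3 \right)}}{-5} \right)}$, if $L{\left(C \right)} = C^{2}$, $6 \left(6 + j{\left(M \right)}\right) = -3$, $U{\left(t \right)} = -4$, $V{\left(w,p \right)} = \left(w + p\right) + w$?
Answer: $- \frac{30976}{5} \approx -6195.2$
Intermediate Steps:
$V{\left(w,p \right)} = p + 2 w$ ($V{\left(w,p \right)} = \left(p + w\right) + w = p + 2 w$)
$D{\left(G \right)} = -96$ ($D{\left(G \right)} = - 8 \cdot 2 \cdot 6 = \left(-8\right) 12 = -96$)
$j{\left(M \right)} = - \frac{13}{2}$ ($j{\left(M \right)} = -6 + \frac{1}{6} \left(-3\right) = -6 - \frac{1}{2} = - \frac{13}{2}$)
$b{\left(m,h \right)} = -96 - h$
$L{\left(-8 \right)} b{\left(j{\left(2 \right)},\frac{U{\left(3 \right)}}{-5} \right)} = \left(-8\right)^{2} \left(-96 - - \frac{4}{-5}\right) = 64 \left(-96 - \left(-4\right) \left(- \frac{1}{5}\right)\right) = 64 \left(-96 - \frac{4}{5}\right) = 64 \left(- \frac{484}{5}\right) = - \frac{30976}{5}$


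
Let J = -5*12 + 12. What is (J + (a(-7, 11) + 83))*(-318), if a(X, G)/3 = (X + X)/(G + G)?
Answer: -115752/11 ≈ -10523.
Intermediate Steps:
a(X, G) = 3*X/G (a(X, G) = 3*((X + X)/(G + G)) = 3*((2*X)/((2*G))) = 3*((2*X)*(1/(2*G))) = 3*(X/G) = 3*X/G)
J = -48 (J = -60 + 12 = -48)
(J + (a(-7, 11) + 83))*(-318) = (-48 + (3*(-7)/11 + 83))*(-318) = (-48 + (3*(-7)*(1/11) + 83))*(-318) = (-48 + (-21/11 + 83))*(-318) = (-48 + 892/11)*(-318) = (364/11)*(-318) = -115752/11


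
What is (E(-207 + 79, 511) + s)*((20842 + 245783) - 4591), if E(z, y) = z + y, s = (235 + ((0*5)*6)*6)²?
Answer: 14571186672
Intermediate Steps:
s = 55225 (s = (235 + (0*6)*6)² = (235 + 0*6)² = (235 + 0)² = 235² = 55225)
E(z, y) = y + z
(E(-207 + 79, 511) + s)*((20842 + 245783) - 4591) = ((511 + (-207 + 79)) + 55225)*((20842 + 245783) - 4591) = ((511 - 128) + 55225)*(266625 - 4591) = (383 + 55225)*262034 = 55608*262034 = 14571186672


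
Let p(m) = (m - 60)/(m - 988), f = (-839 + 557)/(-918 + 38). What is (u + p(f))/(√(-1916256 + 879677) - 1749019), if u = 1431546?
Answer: -1088099447359609467/1329406929200846260 - 622119855393*I*√1036579/1329406929200846260 ≈ -0.81849 - 0.00047645*I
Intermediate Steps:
f = 141/440 (f = -282/(-880) = -282*(-1/880) = 141/440 ≈ 0.32045)
p(m) = (-60 + m)/(-988 + m)
(u + p(f))/(√(-1916256 + 879677) - 1749019) = (1431546 + (-60 + 141/440)/(-988 + 141/440))/(√(-1916256 + 879677) - 1749019) = (1431546 - 26259/440/(-434579/440))/(√(-1036579) - 1749019) = (1431546 - 440/434579*(-26259/440))/(I*√1036579 - 1749019) = (1431546 + 26259/434579)/(-1749019 + I*√1036579) = 622119855393/(434579*(-1749019 + I*√1036579))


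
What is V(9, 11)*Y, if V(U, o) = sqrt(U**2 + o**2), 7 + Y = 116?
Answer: 109*sqrt(202) ≈ 1549.2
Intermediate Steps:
Y = 109 (Y = -7 + 116 = 109)
V(9, 11)*Y = sqrt(9**2 + 11**2)*109 = sqrt(81 + 121)*109 = sqrt(202)*109 = 109*sqrt(202)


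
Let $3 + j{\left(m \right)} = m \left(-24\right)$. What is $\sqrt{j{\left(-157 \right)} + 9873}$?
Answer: $\sqrt{13638} \approx 116.78$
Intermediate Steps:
$j{\left(m \right)} = -3 - 24 m$ ($j{\left(m \right)} = -3 + m \left(-24\right) = -3 - 24 m$)
$\sqrt{j{\left(-157 \right)} + 9873} = \sqrt{\left(-3 - -3768\right) + 9873} = \sqrt{\left(-3 + 3768\right) + 9873} = \sqrt{3765 + 9873} = \sqrt{13638}$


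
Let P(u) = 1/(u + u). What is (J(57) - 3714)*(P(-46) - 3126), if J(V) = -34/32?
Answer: 17094815513/1472 ≈ 1.1613e+7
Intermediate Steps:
J(V) = -17/16 (J(V) = -34*1/32 = -17/16)
P(u) = 1/(2*u)
(J(57) - 3714)*(P(-46) - 3126) = (-17/16 - 3714)*((1/2)/(-46) - 3126) = -59441*((1/2)*(-1/46) - 3126)/16 = -59441*(-1/92 - 3126)/16 = -59441/16*(-287593/92) = 17094815513/1472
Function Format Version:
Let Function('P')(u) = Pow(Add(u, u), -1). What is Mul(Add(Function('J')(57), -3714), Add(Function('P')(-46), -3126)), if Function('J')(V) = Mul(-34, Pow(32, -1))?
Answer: Rational(17094815513, 1472) ≈ 1.1613e+7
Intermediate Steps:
Function('J')(V) = Rational(-17, 16) (Function('J')(V) = Mul(-34, Rational(1, 32)) = Rational(-17, 16))
Function('P')(u) = Mul(Rational(1, 2), Pow(u, -1)) (Function('P')(u) = Pow(Mul(2, u), -1) = Mul(Rational(1, 2), Pow(u, -1)))
Mul(Add(Function('J')(57), -3714), Add(Function('P')(-46), -3126)) = Mul(Add(Rational(-17, 16), -3714), Add(Mul(Rational(1, 2), Pow(-46, -1)), -3126)) = Mul(Rational(-59441, 16), Add(Mul(Rational(1, 2), Rational(-1, 46)), -3126)) = Mul(Rational(-59441, 16), Add(Rational(-1, 92), -3126)) = Mul(Rational(-59441, 16), Rational(-287593, 92)) = Rational(17094815513, 1472)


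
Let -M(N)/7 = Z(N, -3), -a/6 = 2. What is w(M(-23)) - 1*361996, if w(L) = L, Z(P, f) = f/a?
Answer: -1447991/4 ≈ -3.6200e+5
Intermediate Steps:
a = -12 (a = -6*2 = -12)
Z(P, f) = -f/12 (Z(P, f) = f/(-12) = f*(-1/12) = -f/12)
M(N) = -7/4 (M(N) = -(-7)*(-3)/12 = -7*1/4 = -7/4)
w(M(-23)) - 1*361996 = -7/4 - 1*361996 = -7/4 - 361996 = -1447991/4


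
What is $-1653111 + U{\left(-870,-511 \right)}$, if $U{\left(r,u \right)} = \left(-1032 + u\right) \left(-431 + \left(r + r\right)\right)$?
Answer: $1696742$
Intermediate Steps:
$U{\left(r,u \right)} = \left(-1032 + u\right) \left(-431 + 2 r\right)$
$-1653111 + U{\left(-870,-511 \right)} = -1653111 + \left(444792 - -1795680 - -220241 + 2 \left(-870\right) \left(-511\right)\right) = -1653111 + \left(444792 + 1795680 + 220241 + 889140\right) = -1653111 + 3349853 = 1696742$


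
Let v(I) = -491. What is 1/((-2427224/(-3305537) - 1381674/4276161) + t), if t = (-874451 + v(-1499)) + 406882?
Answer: -4711669467819/2205342073765335098 ≈ -2.1365e-6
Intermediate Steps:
t = -468060 (t = (-874451 - 491) + 406882 = -874942 + 406882 = -468060)
1/((-2427224/(-3305537) - 1381674/4276161) + t) = 1/((-2427224/(-3305537) - 1381674/4276161) - 468060) = 1/((-2427224*(-1/3305537) - 1381674*1/4276161) - 468060) = 1/((2427224/3305537 - 460558/1425387) - 468060) = 1/(1937342026042/4711669467819 - 468060) = 1/(-2205342073765335098/4711669467819) = -4711669467819/2205342073765335098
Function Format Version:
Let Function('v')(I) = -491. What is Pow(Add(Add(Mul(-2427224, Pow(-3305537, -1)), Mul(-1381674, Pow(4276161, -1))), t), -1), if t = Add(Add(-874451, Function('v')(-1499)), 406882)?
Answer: Rational(-4711669467819, 2205342073765335098) ≈ -2.1365e-6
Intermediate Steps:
t = -468060 (t = Add(Add(-874451, -491), 406882) = Add(-874942, 406882) = -468060)
Pow(Add(Add(Mul(-2427224, Pow(-3305537, -1)), Mul(-1381674, Pow(4276161, -1))), t), -1) = Pow(Add(Add(Mul(-2427224, Pow(-3305537, -1)), Mul(-1381674, Pow(4276161, -1))), -468060), -1) = Pow(Add(Add(Mul(-2427224, Rational(-1, 3305537)), Mul(-1381674, Rational(1, 4276161))), -468060), -1) = Pow(Add(Add(Rational(2427224, 3305537), Rational(-460558, 1425387)), -468060), -1) = Pow(Add(Rational(1937342026042, 4711669467819), -468060), -1) = Pow(Rational(-2205342073765335098, 4711669467819), -1) = Rational(-4711669467819, 2205342073765335098)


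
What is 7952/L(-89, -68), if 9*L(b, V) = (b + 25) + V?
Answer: -5964/11 ≈ -542.18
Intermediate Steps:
L(b, V) = 25/9 + V/9 + b/9 (L(b, V) = ((b + 25) + V)/9 = ((25 + b) + V)/9 = (25 + V + b)/9 = 25/9 + V/9 + b/9)
7952/L(-89, -68) = 7952/(25/9 + (⅑)*(-68) + (⅑)*(-89)) = 7952/(25/9 - 68/9 - 89/9) = 7952/(-44/3) = 7952*(-3/44) = -5964/11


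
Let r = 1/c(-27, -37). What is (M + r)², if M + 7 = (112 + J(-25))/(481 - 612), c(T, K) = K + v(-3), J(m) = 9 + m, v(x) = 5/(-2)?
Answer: 6446323521/107101801 ≈ 60.189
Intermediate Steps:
v(x) = -5/2 (v(x) = 5*(-½) = -5/2)
c(T, K) = -5/2 + K (c(T, K) = K - 5/2 = -5/2 + K)
M = -1013/131 (M = -7 + (112 + (9 - 25))/(481 - 612) = -7 + (112 - 16)/(-131) = -7 + 96*(-1/131) = -7 - 96/131 = -1013/131 ≈ -7.7328)
r = -2/79 (r = 1/(-5/2 - 37) = 1/(-79/2) = -2/79 ≈ -0.025316)
(M + r)² = (-1013/131 - 2/79)² = (-80289/10349)² = 6446323521/107101801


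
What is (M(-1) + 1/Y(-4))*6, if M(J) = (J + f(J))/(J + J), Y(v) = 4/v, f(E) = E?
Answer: 0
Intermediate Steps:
M(J) = 1 (M(J) = (J + J)/(J + J) = (2*J)/((2*J)) = (2*J)*(1/(2*J)) = 1)
(M(-1) + 1/Y(-4))*6 = (1 + 1/(4/(-4)))*6 = (1 + 1/(4*(-¼)))*6 = (1 + 1/(-1))*6 = (1 - 1)*6 = 0*6 = 0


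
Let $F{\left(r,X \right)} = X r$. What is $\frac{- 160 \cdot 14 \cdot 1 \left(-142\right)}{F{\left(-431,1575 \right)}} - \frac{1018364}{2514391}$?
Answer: $- \frac{42601955188}{48766613445} \approx -0.87359$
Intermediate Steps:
$\frac{- 160 \cdot 14 \cdot 1 \left(-142\right)}{F{\left(-431,1575 \right)}} - \frac{1018364}{2514391} = \frac{- 160 \cdot 14 \cdot 1 \left(-142\right)}{1575 \left(-431\right)} - \frac{1018364}{2514391} = \frac{\left(-160\right) 14 \left(-142\right)}{-678825} - \frac{1018364}{2514391} = \left(-2240\right) \left(-142\right) \left(- \frac{1}{678825}\right) - \frac{1018364}{2514391} = 318080 \left(- \frac{1}{678825}\right) - \frac{1018364}{2514391} = - \frac{9088}{19395} - \frac{1018364}{2514391} = - \frac{42601955188}{48766613445}$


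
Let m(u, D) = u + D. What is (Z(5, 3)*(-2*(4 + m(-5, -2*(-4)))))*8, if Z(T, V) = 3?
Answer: -336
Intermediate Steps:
m(u, D) = D + u
(Z(5, 3)*(-2*(4 + m(-5, -2*(-4)))))*8 = (3*(-2*(4 + (-2*(-4) - 5))))*8 = (3*(-2*(4 + (8 - 5))))*8 = (3*(-2*(4 + 3)))*8 = (3*(-2*7))*8 = (3*(-14))*8 = -42*8 = -336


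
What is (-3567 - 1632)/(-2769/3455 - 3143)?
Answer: 17962545/10861834 ≈ 1.6537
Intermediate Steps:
(-3567 - 1632)/(-2769/3455 - 3143) = -5199/(-2769*1/3455 - 3143) = -5199/(-2769/3455 - 3143) = -5199/(-10861834/3455) = -5199*(-3455/10861834) = 17962545/10861834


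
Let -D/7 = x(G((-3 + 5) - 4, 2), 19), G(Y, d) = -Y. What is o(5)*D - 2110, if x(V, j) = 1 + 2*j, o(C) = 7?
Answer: -4021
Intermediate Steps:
D = -273 (D = -7*(1 + 2*19) = -7*(1 + 38) = -7*39 = -273)
o(5)*D - 2110 = 7*(-273) - 2110 = -1911 - 2110 = -4021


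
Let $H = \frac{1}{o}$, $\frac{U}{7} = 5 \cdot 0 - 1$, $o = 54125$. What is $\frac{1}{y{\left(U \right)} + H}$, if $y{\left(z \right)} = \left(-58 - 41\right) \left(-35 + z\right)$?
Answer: $\frac{54125}{225051751} \approx 0.0002405$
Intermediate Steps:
$U = -7$ ($U = 7 \left(5 \cdot 0 - 1\right) = 7 \left(0 - 1\right) = 7 \left(-1\right) = -7$)
$y{\left(z \right)} = 3465 - 99 z$ ($y{\left(z \right)} = - 99 \left(-35 + z\right) = 3465 - 99 z$)
$H = \frac{1}{54125} \approx 1.8476 \cdot 10^{-5}$
$\frac{1}{y{\left(U \right)} + H} = \frac{1}{\left(3465 - -693\right) + \frac{1}{54125}} = \frac{1}{\left(3465 + 693\right) + \frac{1}{54125}} = \frac{1}{4158 + \frac{1}{54125}} = \frac{1}{\frac{225051751}{54125}} = \frac{54125}{225051751}$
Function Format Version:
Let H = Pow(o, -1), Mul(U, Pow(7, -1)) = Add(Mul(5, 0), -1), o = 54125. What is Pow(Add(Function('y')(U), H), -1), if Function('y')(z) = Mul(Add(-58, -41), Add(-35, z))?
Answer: Rational(54125, 225051751) ≈ 0.00024050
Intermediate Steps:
U = -7 (U = Mul(7, Add(Mul(5, 0), -1)) = Mul(7, Add(0, -1)) = Mul(7, -1) = -7)
Function('y')(z) = Add(3465, Mul(-99, z)) (Function('y')(z) = Mul(-99, Add(-35, z)) = Add(3465, Mul(-99, z)))
H = Rational(1, 54125) (H = Pow(54125, -1) = Rational(1, 54125) ≈ 1.8476e-5)
Pow(Add(Function('y')(U), H), -1) = Pow(Add(Add(3465, Mul(-99, -7)), Rational(1, 54125)), -1) = Pow(Add(Add(3465, 693), Rational(1, 54125)), -1) = Pow(Add(4158, Rational(1, 54125)), -1) = Pow(Rational(225051751, 54125), -1) = Rational(54125, 225051751)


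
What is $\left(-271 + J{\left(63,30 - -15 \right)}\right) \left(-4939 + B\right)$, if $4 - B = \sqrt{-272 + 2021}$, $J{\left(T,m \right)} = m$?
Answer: $1115310 + 226 \sqrt{1749} \approx 1.1248 \cdot 10^{6}$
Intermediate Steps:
$B = 4 - \sqrt{1749}$ ($B = 4 - \sqrt{-272 + 2021} = 4 - \sqrt{1749} \approx -37.821$)
$\left(-271 + J{\left(63,30 - -15 \right)}\right) \left(-4939 + B\right) = \left(-271 + \left(30 - -15\right)\right) \left(-4939 + \left(4 - \sqrt{1749}\right)\right) = \left(-271 + \left(30 + 15\right)\right) \left(-4935 - \sqrt{1749}\right) = \left(-271 + 45\right) \left(-4935 - \sqrt{1749}\right) = - 226 \left(-4935 - \sqrt{1749}\right) = 1115310 + 226 \sqrt{1749}$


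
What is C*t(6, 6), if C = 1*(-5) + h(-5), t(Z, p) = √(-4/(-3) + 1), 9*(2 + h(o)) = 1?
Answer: -62*√21/27 ≈ -10.523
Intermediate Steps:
h(o) = -17/9 (h(o) = -2 + (⅑)*1 = -2 + ⅑ = -17/9)
t(Z, p) = √21/3 (t(Z, p) = √(-4*(-⅓) + 1) = √(4/3 + 1) = √(7/3) = √21/3)
C = -62/9 (C = 1*(-5) - 17/9 = -5 - 17/9 = -62/9 ≈ -6.8889)
C*t(6, 6) = -62*√21/27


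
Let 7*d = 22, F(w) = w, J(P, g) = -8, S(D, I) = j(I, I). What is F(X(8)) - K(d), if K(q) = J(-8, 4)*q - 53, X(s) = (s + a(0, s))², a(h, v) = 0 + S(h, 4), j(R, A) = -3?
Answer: 722/7 ≈ 103.14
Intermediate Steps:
S(D, I) = -3
a(h, v) = -3 (a(h, v) = 0 - 3 = -3)
X(s) = (-3 + s)² (X(s) = (s - 3)² = (-3 + s)²)
d = 22/7 (d = (⅐)*22 = 22/7 ≈ 3.1429)
K(q) = -53 - 8*q (K(q) = -8*q - 53 = -53 - 8*q)
F(X(8)) - K(d) = (-3 + 8)² - (-53 - 8*22/7) = 5² - (-53 - 176/7) = 25 - 1*(-547/7) = 25 + 547/7 = 722/7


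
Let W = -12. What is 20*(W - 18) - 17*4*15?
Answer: -1620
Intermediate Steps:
20*(W - 18) - 17*4*15 = 20*(-12 - 18) - 17*4*15 = 20*(-30) - 68*15 = -600 - 1020 = -1620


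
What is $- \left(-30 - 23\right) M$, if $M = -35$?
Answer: $-1855$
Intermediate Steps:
$- \left(-30 - 23\right) M = - \left(-30 - 23\right) \left(-35\right) = - \left(-53\right) \left(-35\right) = \left(-1\right) 1855 = -1855$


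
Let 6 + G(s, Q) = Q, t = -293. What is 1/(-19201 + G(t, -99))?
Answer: -1/19306 ≈ -5.1797e-5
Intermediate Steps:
G(s, Q) = -6 + Q
1/(-19201 + G(t, -99)) = 1/(-19201 + (-6 - 99)) = 1/(-19201 - 105) = 1/(-19306) = -1/19306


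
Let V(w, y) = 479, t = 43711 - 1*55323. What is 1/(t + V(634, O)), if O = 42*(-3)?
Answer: -1/11133 ≈ -8.9823e-5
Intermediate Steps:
O = -126
t = -11612 (t = 43711 - 55323 = -11612)
1/(t + V(634, O)) = 1/(-11612 + 479) = 1/(-11133) = -1/11133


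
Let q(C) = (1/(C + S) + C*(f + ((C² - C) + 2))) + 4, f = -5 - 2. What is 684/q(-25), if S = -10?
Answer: -5985/141059 ≈ -0.042429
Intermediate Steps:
f = -7
q(C) = 4 + 1/(-10 + C) + C*(-5 + C² - C) (q(C) = (1/(C - 10) + C*(-7 + ((C² - C) + 2))) + 4 = (1/(-10 + C) + C*(-7 + (2 + C² - C))) + 4 = (1/(-10 + C) + C*(-5 + C² - C)) + 4 = 4 + 1/(-10 + C) + C*(-5 + C² - C))
684/q(-25) = 684/(((-39 + (-25)⁴ - 11*(-25)³ + 5*(-25)² + 54*(-25))/(-10 - 25))) = 684/(((-39 + 390625 - 11*(-15625) + 5*625 - 1350)/(-35))) = 684/((-(-39 + 390625 + 171875 + 3125 - 1350)/35)) = 684/((-1/35*564236)) = 684/(-564236/35) = 684*(-35/564236) = -5985/141059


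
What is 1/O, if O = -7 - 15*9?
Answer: -1/142 ≈ -0.0070423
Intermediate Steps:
O = -142 (O = -7 - 135 = -142)
1/O = 1/(-142) = -1/142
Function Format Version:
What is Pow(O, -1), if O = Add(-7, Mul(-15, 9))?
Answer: Rational(-1, 142) ≈ -0.0070423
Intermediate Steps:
O = -142 (O = Add(-7, -135) = -142)
Pow(O, -1) = Pow(-142, -1) = Rational(-1, 142)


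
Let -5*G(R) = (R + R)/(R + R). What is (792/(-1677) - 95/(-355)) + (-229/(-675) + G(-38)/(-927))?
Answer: 371988203/2759377725 ≈ 0.13481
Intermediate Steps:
G(R) = -⅕ (G(R) = -(R + R)/(5*(R + R)) = -2*R/(5*(2*R)) = -2*R*1/(2*R)/5 = -⅕*1 = -⅕)
(792/(-1677) - 95/(-355)) + (-229/(-675) + G(-38)/(-927)) = (792/(-1677) - 95/(-355)) + (-229/(-675) - ⅕/(-927)) = (792*(-1/1677) - 95*(-1/355)) + (-229*(-1/675) - ⅕*(-1/927)) = (-264/559 + 19/71) + (229/675 + 1/4635) = -8123/39689 + 23602/69525 = 371988203/2759377725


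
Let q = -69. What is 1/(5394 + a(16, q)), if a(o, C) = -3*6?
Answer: 1/5376 ≈ 0.00018601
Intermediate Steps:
a(o, C) = -18
1/(5394 + a(16, q)) = 1/(5394 - 18) = 1/5376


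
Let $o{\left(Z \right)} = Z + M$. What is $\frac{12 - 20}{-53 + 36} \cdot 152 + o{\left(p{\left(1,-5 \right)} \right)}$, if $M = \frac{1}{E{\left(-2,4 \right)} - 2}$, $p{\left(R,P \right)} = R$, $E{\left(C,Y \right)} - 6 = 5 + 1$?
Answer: $\frac{12347}{170} \approx 72.629$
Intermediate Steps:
$E{\left(C,Y \right)} = 12$ ($E{\left(C,Y \right)} = 6 + \left(5 + 1\right) = 6 + 6 = 12$)
$M = \frac{1}{10}$ ($M = \frac{1}{12 - 2} = \frac{1}{10} \approx 0.1$)
$o{\left(Z \right)} = \frac{1}{10} + Z$ ($o{\left(Z \right)} = Z + \frac{1}{10} = \frac{1}{10} + Z$)
$\frac{12 - 20}{-53 + 36} \cdot 152 + o{\left(p{\left(1,-5 \right)} \right)} = \frac{12 - 20}{-53 + 36} \cdot 152 + \left(\frac{1}{10} + 1\right) = - \frac{8}{-17} \cdot 152 + \frac{11}{10} = \left(-8\right) \left(- \frac{1}{17}\right) 152 + \frac{11}{10} = \frac{8}{17} \cdot 152 + \frac{11}{10} = \frac{1216}{17} + \frac{11}{10} = \frac{12347}{170}$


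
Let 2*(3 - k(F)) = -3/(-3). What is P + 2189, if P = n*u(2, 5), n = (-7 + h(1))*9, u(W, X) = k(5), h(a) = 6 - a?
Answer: 2144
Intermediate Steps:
k(F) = 5/2 (k(F) = 3 - (-3)/(2*(-3)) = 3 - (-3)*(-1)/(2*3) = 3 - ½*1 = 3 - ½ = 5/2)
u(W, X) = 5/2
n = -18 (n = (-7 + (6 - 1*1))*9 = (-7 + (6 - 1))*9 = (-7 + 5)*9 = -2*9 = -18)
P = -45 (P = -18*5/2 = -45)
P + 2189 = -45 + 2189 = 2144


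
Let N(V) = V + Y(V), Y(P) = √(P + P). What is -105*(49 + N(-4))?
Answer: -4725 - 210*I*√2 ≈ -4725.0 - 296.98*I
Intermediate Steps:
Y(P) = √2*√P (Y(P) = √(2*P) = √2*√P)
N(V) = V + √2*√V
-105*(49 + N(-4)) = -105*(49 + (-4 + √2*√(-4))) = -105*(49 + (-4 + √2*(2*I))) = -105*(49 + (-4 + 2*I*√2)) = -105*(45 + 2*I*√2) = -4725 - 210*I*√2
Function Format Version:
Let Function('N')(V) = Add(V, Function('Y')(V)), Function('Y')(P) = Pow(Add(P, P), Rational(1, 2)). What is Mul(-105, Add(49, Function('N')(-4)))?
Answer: Add(-4725, Mul(-210, I, Pow(2, Rational(1, 2)))) ≈ Add(-4725.0, Mul(-296.98, I))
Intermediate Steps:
Function('Y')(P) = Mul(Pow(2, Rational(1, 2)), Pow(P, Rational(1, 2))) (Function('Y')(P) = Pow(Mul(2, P), Rational(1, 2)) = Mul(Pow(2, Rational(1, 2)), Pow(P, Rational(1, 2))))
Function('N')(V) = Add(V, Mul(Pow(2, Rational(1, 2)), Pow(V, Rational(1, 2))))
Mul(-105, Add(49, Function('N')(-4))) = Mul(-105, Add(49, Add(-4, Mul(Pow(2, Rational(1, 2)), Pow(-4, Rational(1, 2)))))) = Mul(-105, Add(49, Add(-4, Mul(Pow(2, Rational(1, 2)), Mul(2, I))))) = Mul(-105, Add(49, Add(-4, Mul(2, I, Pow(2, Rational(1, 2)))))) = Mul(-105, Add(45, Mul(2, I, Pow(2, Rational(1, 2))))) = Add(-4725, Mul(-210, I, Pow(2, Rational(1, 2))))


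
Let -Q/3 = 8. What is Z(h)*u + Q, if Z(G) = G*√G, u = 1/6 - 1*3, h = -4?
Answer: -24 + 68*I/3 ≈ -24.0 + 22.667*I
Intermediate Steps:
u = -17/6 (u = ⅙ - 3 = -17/6 ≈ -2.8333)
Q = -24 (Q = -3*8 = -24)
Z(G) = G^(3/2)
Z(h)*u + Q = (-4)^(3/2)*(-17/6) - 24 = -8*I*(-17/6) - 24 = 68*I/3 - 24 = -24 + 68*I/3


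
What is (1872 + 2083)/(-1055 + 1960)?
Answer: 791/181 ≈ 4.3702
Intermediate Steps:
(1872 + 2083)/(-1055 + 1960) = 3955/905 = 3955*(1/905) = 791/181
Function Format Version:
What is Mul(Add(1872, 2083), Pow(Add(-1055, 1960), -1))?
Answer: Rational(791, 181) ≈ 4.3702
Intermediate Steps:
Mul(Add(1872, 2083), Pow(Add(-1055, 1960), -1)) = Mul(3955, Pow(905, -1)) = Mul(3955, Rational(1, 905)) = Rational(791, 181)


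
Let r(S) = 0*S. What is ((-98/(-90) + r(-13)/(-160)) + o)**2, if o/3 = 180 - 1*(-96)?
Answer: 1391961481/2025 ≈ 6.8739e+5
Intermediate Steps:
o = 828 (o = 3*(180 - 1*(-96)) = 3*(180 + 96) = 3*276 = 828)
r(S) = 0
((-98/(-90) + r(-13)/(-160)) + o)**2 = ((-98/(-90) + 0/(-160)) + 828)**2 = ((-98*(-1/90) + 0*(-1/160)) + 828)**2 = ((49/45 + 0) + 828)**2 = (49/45 + 828)**2 = (37309/45)**2 = 1391961481/2025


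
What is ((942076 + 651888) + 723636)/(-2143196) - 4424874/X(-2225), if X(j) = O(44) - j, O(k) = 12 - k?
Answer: -790704562842/391669069 ≈ -2018.8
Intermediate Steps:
X(j) = -32 - j (X(j) = (12 - 1*44) - j = (12 - 44) - j = -32 - j)
((942076 + 651888) + 723636)/(-2143196) - 4424874/X(-2225) = ((942076 + 651888) + 723636)/(-2143196) - 4424874/(-32 - 1*(-2225)) = (1593964 + 723636)*(-1/2143196) - 4424874/(-32 + 2225) = 2317600*(-1/2143196) - 4424874/2193 = -579400/535799 - 4424874*1/2193 = -579400/535799 - 1474958/731 = -790704562842/391669069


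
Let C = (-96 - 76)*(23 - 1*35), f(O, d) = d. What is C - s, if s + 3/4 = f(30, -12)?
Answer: 8307/4 ≈ 2076.8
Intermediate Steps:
C = 2064 (C = -172*(23 - 35) = -172*(-12) = 2064)
s = -51/4 (s = -¾ - 12 = -51/4 ≈ -12.750)
C - s = 2064 - 1*(-51/4) = 2064 + 51/4 = 8307/4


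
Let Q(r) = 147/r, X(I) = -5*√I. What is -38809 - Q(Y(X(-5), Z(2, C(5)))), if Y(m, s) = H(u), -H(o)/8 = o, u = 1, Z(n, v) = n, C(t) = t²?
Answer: -310325/8 ≈ -38791.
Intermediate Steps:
H(o) = -8*o
Y(m, s) = -8 (Y(m, s) = -8*1 = -8)
-38809 - Q(Y(X(-5), Z(2, C(5)))) = -38809 - 147/(-8) = -38809 - 147*(-1)/8 = -38809 - 1*(-147/8) = -38809 + 147/8 = -310325/8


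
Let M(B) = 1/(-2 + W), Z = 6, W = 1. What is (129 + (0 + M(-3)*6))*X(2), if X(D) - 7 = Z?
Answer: 1599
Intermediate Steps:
X(D) = 13 (X(D) = 7 + 6 = 13)
M(B) = -1 (M(B) = 1/(-2 + 1) = 1/(-1) = -1)
(129 + (0 + M(-3)*6))*X(2) = (129 + (0 - 1*6))*13 = (129 + (0 - 6))*13 = (129 - 6)*13 = 123*13 = 1599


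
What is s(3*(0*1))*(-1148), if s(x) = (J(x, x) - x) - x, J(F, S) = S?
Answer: 0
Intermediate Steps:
s(x) = -x (s(x) = (x - x) - x = 0 - x = -x)
s(3*(0*1))*(-1148) = -3*0*1*(-1148) = -3*0*(-1148) = -1*0*(-1148) = 0*(-1148) = 0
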